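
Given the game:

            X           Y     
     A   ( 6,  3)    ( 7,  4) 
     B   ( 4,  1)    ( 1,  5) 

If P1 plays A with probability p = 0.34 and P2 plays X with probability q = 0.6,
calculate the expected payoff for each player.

E[P1] = 4.024, E[P2] = 2.872

Work:
E[P1] = p·q·π₁(A,X) + p·(1-q)·π₁(A,Y) + (1-p)·q·π₁(B,X) + (1-p)·(1-q)·π₁(B,Y)
= 0.34·0.6·6 + 0.34·0.4·7 + 0.66·0.6·4 + 0.66·0.4·1
= 4.024

E[P2] = 2.872 (similar calculation)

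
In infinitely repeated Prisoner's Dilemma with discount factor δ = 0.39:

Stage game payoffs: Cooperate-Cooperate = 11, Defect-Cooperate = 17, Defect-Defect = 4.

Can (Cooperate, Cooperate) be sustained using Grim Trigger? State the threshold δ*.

δ* = 0.4615; since δ = 0.39 < 0.4615, cooperation cannot be sustained

Work:
For Grim Trigger:
Cooperate forever: 11/(1-δ)
Defect then punished: 17 + 4·δ/(1-δ)
Need: 11/(1-δ) ≥ 17 + 4·δ/(1-δ)
Solving: δ ≥ (T-R)/(T-P) = (17-11)/(17-4) = 0.4615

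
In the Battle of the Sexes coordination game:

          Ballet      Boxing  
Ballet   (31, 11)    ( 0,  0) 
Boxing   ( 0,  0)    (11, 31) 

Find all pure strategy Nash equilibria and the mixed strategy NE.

Pure NE: (Ballet, Ballet) and (Boxing, Boxing); Mixed NE: p = 0.7381, q = 0.2619

Work:
Check pure NE:
(Ballet, Ballet): (31, 11) - no unilateral deviation beneficial
(Boxing, Boxing): (11, 31) - no unilateral deviation beneficial
Mixed NE: P1 plays Ballet with p = 0.7381, P2 plays Ballet with q = 0.2619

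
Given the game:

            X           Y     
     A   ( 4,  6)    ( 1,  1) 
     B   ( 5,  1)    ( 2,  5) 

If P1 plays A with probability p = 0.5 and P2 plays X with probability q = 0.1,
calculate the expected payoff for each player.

E[P1] = 1.8, E[P2] = 3.05

Work:
E[P1] = p·q·π₁(A,X) + p·(1-q)·π₁(A,Y) + (1-p)·q·π₁(B,X) + (1-p)·(1-q)·π₁(B,Y)
= 0.5·0.1·4 + 0.5·0.9·1 + 0.5·0.1·5 + 0.5·0.9·2
= 1.8

E[P2] = 3.05 (similar calculation)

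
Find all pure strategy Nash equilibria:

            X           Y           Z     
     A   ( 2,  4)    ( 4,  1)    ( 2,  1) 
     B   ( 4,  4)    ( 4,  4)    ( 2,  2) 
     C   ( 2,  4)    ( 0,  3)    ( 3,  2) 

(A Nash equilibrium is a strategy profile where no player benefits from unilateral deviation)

Nash equilibrium: (B, X), (B, Y)

Work:
Best responses:
  P1 vs X: payoffs [2, 4, 2] → best response B (payoff 4)
  P1 vs Y: payoffs [4, 4, 0] → best response A/B (payoff 4)
  P1 vs Z: payoffs [2, 2, 3] → best response C (payoff 3)
  P2 vs A: payoffs [4, 1, 1] → best response X (payoff 4)
  P2 vs B: payoffs [4, 4, 2] → best response X/Y (payoff 4)
  P2 vs C: payoffs [4, 3, 2] → best response X (payoff 4)
Mutual best responses: (B,X), (B,Y) → Nash equilibria.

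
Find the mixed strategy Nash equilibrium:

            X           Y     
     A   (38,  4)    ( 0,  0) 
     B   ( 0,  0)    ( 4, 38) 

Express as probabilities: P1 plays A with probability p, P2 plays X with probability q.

p = 0.9048, q = 0.0952

Work:
Find probabilities that make opponent indifferent:
P2 chooses q to make P1 indifferent between A and B
P1 chooses p to make P2 indifferent between X and Y
Mixed NE: P1 plays (A: 0.9048, B: 0.0952), P2 plays (X: 0.0952, Y: 0.9048)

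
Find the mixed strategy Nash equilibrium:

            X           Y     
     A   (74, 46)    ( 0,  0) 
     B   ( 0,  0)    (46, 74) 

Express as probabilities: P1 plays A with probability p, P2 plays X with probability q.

p = 0.6167, q = 0.3833

Work:
Find probabilities that make opponent indifferent:
P2 chooses q to make P1 indifferent between A and B
P1 chooses p to make P2 indifferent between X and Y
Mixed NE: P1 plays (A: 0.6167, B: 0.3833), P2 plays (X: 0.3833, Y: 0.6167)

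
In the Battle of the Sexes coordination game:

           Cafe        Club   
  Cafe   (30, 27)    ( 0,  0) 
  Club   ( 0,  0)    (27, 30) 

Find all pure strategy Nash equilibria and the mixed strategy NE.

Pure NE: (Cafe, Cafe) and (Club, Club); Mixed NE: p = 0.5263, q = 0.4737

Work:
Check pure NE:
(Cafe, Cafe): (30, 27) - no unilateral deviation beneficial
(Club, Club): (27, 30) - no unilateral deviation beneficial
Mixed NE: P1 plays Cafe with p = 0.5263, P2 plays Cafe with q = 0.4737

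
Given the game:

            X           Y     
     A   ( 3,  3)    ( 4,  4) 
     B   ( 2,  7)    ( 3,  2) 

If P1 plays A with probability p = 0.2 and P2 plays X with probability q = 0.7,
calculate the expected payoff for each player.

E[P1] = 2.5, E[P2] = 5.06

Work:
E[P1] = p·q·π₁(A,X) + p·(1-q)·π₁(A,Y) + (1-p)·q·π₁(B,X) + (1-p)·(1-q)·π₁(B,Y)
= 0.2·0.7·3 + 0.2·0.3·4 + 0.8·0.7·2 + 0.8·0.3·3
= 2.5

E[P2] = 5.06 (similar calculation)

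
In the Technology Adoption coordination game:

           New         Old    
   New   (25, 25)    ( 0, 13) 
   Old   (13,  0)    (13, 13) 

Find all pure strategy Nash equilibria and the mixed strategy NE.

Pure NE: (New, New) and (Old, Old); Mixed NE: p = 0.52, q = 0.52

Work:
Check pure NE:
(New, New): (25, 25) - no unilateral deviation beneficial
(Old, Old): (13, 13) - no unilateral deviation beneficial
Mixed NE: P1 plays New with p = 0.52, P2 plays New with q = 0.52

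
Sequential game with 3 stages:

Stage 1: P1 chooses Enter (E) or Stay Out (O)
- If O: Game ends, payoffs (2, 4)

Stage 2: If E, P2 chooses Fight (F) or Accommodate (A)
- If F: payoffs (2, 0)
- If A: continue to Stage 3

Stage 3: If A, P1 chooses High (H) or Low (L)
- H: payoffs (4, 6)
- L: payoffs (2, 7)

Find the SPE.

SPE: (E, A, H); Outcome (4, 6)

Work:
Stage 3: P1 chooses H (4 vs 2)
Stage 2: P2: F->0, A->6 (anticipating H). Choose A
Stage 1: P1: O->2, E->4 (anticipating A, H). Choose E
SPE path: E -> A -> H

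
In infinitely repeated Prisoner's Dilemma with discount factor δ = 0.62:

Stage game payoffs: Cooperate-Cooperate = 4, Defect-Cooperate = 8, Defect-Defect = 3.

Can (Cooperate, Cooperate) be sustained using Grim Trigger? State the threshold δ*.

δ* = 0.8; since δ = 0.62 < 0.8, cooperation cannot be sustained

Work:
For Grim Trigger:
Cooperate forever: 4/(1-δ)
Defect then punished: 8 + 3·δ/(1-δ)
Need: 4/(1-δ) ≥ 8 + 3·δ/(1-δ)
Solving: δ ≥ (T-R)/(T-P) = (8-4)/(8-3) = 0.8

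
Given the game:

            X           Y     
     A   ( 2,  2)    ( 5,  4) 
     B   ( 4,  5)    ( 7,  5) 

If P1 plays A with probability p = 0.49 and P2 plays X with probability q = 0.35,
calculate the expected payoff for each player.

E[P1] = 4.97, E[P2] = 4.167

Work:
E[P1] = p·q·π₁(A,X) + p·(1-q)·π₁(A,Y) + (1-p)·q·π₁(B,X) + (1-p)·(1-q)·π₁(B,Y)
= 0.49·0.35·2 + 0.49·0.65·5 + 0.51·0.35·4 + 0.51·0.65·7
= 4.97

E[P2] = 4.167 (similar calculation)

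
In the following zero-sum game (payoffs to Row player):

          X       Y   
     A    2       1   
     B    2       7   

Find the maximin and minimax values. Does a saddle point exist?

Maximin = 2, Minimax = 2, Saddle: True

Work:
Row minimums: [1, 2] → maximin = 2
Column maximums: [2, 7] → minimax = 2
Saddle point exists! Game value = 2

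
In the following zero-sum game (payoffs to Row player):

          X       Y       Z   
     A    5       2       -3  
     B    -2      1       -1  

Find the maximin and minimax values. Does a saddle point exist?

Maximin = -2, Minimax = -1, Saddle: False

Work:
Row minimums: [-3, -2] → maximin = -2
Column maximums: [5, 2, -1] → minimax = -1
No saddle point (maximin ≠ minimax). Mixed strategy needed.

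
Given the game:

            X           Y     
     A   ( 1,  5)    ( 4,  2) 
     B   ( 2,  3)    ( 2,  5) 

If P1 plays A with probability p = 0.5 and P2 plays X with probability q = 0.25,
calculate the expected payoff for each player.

E[P1] = 2.625, E[P2] = 3.625

Work:
E[P1] = p·q·π₁(A,X) + p·(1-q)·π₁(A,Y) + (1-p)·q·π₁(B,X) + (1-p)·(1-q)·π₁(B,Y)
= 0.5·0.25·1 + 0.5·0.75·4 + 0.5·0.25·2 + 0.5·0.75·2
= 2.625

E[P2] = 3.625 (similar calculation)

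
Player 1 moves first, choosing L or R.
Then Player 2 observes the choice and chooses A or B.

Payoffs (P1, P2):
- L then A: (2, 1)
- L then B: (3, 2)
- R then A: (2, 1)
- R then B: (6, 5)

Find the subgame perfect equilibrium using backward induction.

P1 plays R, P2 plays B after L and B after R; Payoff (6, 5)

Work:
Backward induction:
After L: P2 chooses B → P1 gets 3
After R: P2 chooses B → P1 gets 6
P1 chooses R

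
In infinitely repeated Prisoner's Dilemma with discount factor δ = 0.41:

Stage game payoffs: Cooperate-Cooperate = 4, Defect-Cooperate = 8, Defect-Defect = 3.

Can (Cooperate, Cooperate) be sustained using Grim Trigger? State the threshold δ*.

δ* = 0.8; since δ = 0.41 < 0.8, cooperation cannot be sustained

Work:
For Grim Trigger:
Cooperate forever: 4/(1-δ)
Defect then punished: 8 + 3·δ/(1-δ)
Need: 4/(1-δ) ≥ 8 + 3·δ/(1-δ)
Solving: δ ≥ (T-R)/(T-P) = (8-4)/(8-3) = 0.8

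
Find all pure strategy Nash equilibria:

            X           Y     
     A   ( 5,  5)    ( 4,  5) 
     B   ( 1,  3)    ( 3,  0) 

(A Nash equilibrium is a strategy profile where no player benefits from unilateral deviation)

Nash equilibrium: (A, X), (A, Y)

Work:
Best responses:
  P1 vs X: payoffs [5, 1] → best response A (payoff 5)
  P1 vs Y: payoffs [4, 3] → best response A (payoff 4)
  P2 vs A: payoffs [5, 5] → best response X/Y (payoff 5)
  P2 vs B: payoffs [3, 0] → best response X (payoff 3)
Mutual best responses: (A,X), (A,Y) → Nash equilibria.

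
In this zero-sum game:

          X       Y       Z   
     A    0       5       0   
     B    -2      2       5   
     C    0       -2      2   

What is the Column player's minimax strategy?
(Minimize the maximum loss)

Column should play X, value = 0

Work:
Column player minimizes Row's maximum payoff:
Column X: max payoff to Row = 0
Column Y: max payoff to Row = 5
Column Z: max payoff to Row = 5
Minimum is 0, achieved by column X.
Minimax strategy: X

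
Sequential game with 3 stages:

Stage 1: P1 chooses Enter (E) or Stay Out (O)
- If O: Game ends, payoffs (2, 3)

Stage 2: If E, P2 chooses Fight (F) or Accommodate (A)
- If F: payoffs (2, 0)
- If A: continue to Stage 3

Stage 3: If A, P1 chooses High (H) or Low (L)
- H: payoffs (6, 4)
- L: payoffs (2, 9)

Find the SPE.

SPE: (E, A, H); Outcome (6, 4)

Work:
Stage 3: P1 chooses H (6 vs 2)
Stage 2: P2: F->0, A->4 (anticipating H). Choose A
Stage 1: P1: O->2, E->6 (anticipating A, H). Choose E
SPE path: E -> A -> H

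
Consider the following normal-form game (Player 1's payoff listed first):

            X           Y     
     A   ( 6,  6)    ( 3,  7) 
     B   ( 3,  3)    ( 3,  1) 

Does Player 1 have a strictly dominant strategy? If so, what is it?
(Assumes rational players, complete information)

No strictly dominant strategy exists for Player 1

Work:
A strategy strictly dominates another if it gives a strictly higher payoff against every opponent action. Compare each pair of P1's strategies column-by-column:
  A vs B: [6 vs 3, 3 vs 3] → A does not strictly dominate B (column Y: 3 ≤ 3)
  B vs A: [3 vs 6, 3 vs 3] → B does not strictly dominate A (column X: 3 ≤ 6)
No single strategy strictly dominates all others → no strictly dominant strategy.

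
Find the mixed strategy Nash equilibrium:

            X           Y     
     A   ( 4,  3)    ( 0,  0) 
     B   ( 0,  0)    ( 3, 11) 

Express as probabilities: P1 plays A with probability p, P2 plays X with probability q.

p = 0.7857, q = 0.4286

Work:
Find probabilities that make opponent indifferent:
P2 chooses q to make P1 indifferent between A and B
P1 chooses p to make P2 indifferent between X and Y
Mixed NE: P1 plays (A: 0.7857, B: 0.2143), P2 plays (X: 0.4286, Y: 0.5714)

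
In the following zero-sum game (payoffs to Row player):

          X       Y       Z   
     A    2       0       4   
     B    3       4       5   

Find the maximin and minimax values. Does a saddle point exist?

Maximin = 3, Minimax = 3, Saddle: True

Work:
Row minimums: [0, 3] → maximin = 3
Column maximums: [3, 4, 5] → minimax = 3
Saddle point exists! Game value = 3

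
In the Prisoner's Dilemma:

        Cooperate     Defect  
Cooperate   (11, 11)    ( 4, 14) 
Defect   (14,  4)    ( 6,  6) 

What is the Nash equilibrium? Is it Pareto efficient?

(Defect, Defect) is NE; not Pareto efficient

Work:
Defect dominates Cooperate for both players:
If P2 cooperates: Defect (14) > Cooperate (11)
If P2 defects: Defect (6) > Cooperate (4)
NE: (Defect, Defect) with payoff (6, 6)
But (Cooperate, Cooperate) = (11, 11) Pareto dominates (6, 6)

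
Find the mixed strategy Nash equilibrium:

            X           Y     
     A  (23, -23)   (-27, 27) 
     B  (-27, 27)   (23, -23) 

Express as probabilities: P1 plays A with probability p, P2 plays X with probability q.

p = 0.5, q = 0.5

Work:
Find probabilities that make opponent indifferent:
P2 chooses q to make P1 indifferent between A and B
P1 chooses p to make P2 indifferent between X and Y
Mixed NE: P1 plays (A: 0.5, B: 0.5), P2 plays (X: 0.5, Y: 0.5)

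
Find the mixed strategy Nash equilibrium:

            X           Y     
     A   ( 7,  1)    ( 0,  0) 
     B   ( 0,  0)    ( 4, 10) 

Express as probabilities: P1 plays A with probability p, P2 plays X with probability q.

p = 0.9091, q = 0.3636

Work:
Find probabilities that make opponent indifferent:
P2 chooses q to make P1 indifferent between A and B
P1 chooses p to make P2 indifferent between X and Y
Mixed NE: P1 plays (A: 0.9091, B: 0.0909), P2 plays (X: 0.3636, Y: 0.6364)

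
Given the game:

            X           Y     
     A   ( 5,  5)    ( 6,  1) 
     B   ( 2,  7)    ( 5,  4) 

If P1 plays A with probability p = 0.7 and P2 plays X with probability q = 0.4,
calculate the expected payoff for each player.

E[P1] = 5.06, E[P2] = 3.38

Work:
E[P1] = p·q·π₁(A,X) + p·(1-q)·π₁(A,Y) + (1-p)·q·π₁(B,X) + (1-p)·(1-q)·π₁(B,Y)
= 0.7·0.4·5 + 0.7·0.6·6 + 0.3·0.4·2 + 0.3·0.6·5
= 5.06

E[P2] = 3.38 (similar calculation)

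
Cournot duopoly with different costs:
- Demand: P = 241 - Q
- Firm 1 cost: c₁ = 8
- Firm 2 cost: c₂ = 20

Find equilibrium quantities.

q₁* = 81.67, q₂* = 69.67

Work:
Reaction: q₁ = (241 - 8 - q₂)/2
Reaction: q₂ = (241 - 20 - q₁)/2
Solve simultaneously:
q₁* = (241 - 2×8 + 20)/3 = 81.67
q₂* = (241 - 2×20 + 8)/3 = 69.67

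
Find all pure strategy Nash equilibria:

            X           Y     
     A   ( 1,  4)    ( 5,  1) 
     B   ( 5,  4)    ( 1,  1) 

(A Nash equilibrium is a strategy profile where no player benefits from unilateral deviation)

Nash equilibrium: (B, X)

Work:
Best responses:
  P1 vs X: payoffs [1, 5] → best response B (payoff 5)
  P1 vs Y: payoffs [5, 1] → best response A (payoff 5)
  P2 vs A: payoffs [4, 1] → best response X (payoff 4)
  P2 vs B: payoffs [4, 1] → best response X (payoff 4)
Mutual best responses: (B,X) → Nash equilibria.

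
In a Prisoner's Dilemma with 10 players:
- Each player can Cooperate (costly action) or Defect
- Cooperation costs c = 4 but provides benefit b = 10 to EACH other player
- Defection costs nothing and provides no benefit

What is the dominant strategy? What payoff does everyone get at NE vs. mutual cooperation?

Dominant: Defect; NE payoff = 0; Coop payoff = 86

Work:
Defect dominates (saves cost c = 4, benefit to others is external)
NE: All defect → everyone gets 0
If all cooperate: each receives (9)×10 - 4 = 86
Social dilemma: 86 > 0 but NE gives 0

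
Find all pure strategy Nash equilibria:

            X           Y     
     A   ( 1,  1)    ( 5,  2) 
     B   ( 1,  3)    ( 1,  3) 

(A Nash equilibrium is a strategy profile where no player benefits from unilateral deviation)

Nash equilibrium: (A, Y), (B, X)

Work:
Best responses:
  P1 vs X: payoffs [1, 1] → best response A/B (payoff 1)
  P1 vs Y: payoffs [5, 1] → best response A (payoff 5)
  P2 vs A: payoffs [1, 2] → best response Y (payoff 2)
  P2 vs B: payoffs [3, 3] → best response X/Y (payoff 3)
Mutual best responses: (A,Y), (B,X) → Nash equilibria.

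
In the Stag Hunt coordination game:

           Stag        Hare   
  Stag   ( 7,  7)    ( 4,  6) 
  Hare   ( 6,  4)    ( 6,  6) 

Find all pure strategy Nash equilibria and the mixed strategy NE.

Pure NE: (Stag, Stag) and (Hare, Hare); Mixed NE: p = 0.6667, q = 0.6667

Work:
Check pure NE:
(Stag, Stag): (7, 7) - no unilateral deviation beneficial
(Hare, Hare): (6, 6) - no unilateral deviation beneficial
Mixed NE: P1 plays Stag with p = 0.6667, P2 plays Stag with q = 0.6667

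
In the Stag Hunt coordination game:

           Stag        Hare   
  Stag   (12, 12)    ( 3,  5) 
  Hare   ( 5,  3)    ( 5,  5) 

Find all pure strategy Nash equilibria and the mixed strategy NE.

Pure NE: (Stag, Stag) and (Hare, Hare); Mixed NE: p = 0.2222, q = 0.2222

Work:
Check pure NE:
(Stag, Stag): (12, 12) - no unilateral deviation beneficial
(Hare, Hare): (5, 5) - no unilateral deviation beneficial
Mixed NE: P1 plays Stag with p = 0.2222, P2 plays Stag with q = 0.2222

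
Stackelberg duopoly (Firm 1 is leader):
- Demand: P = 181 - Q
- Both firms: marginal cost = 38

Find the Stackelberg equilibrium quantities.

q₁* (leader) = 71.5, q₂* (follower) = 35.75

Work:
Follower's reaction: q₂ = (a - c - q₁)/2
Leader substitutes: π₁ = q₁·(a - q₁ - (a-c-q₁)/2 - c)
FOC: q₁* = (181 - 38)/2 = 71.50
Then: q₂* = (181 - 38 - 71.5)/2 = 35.75
Leader has first-mover advantage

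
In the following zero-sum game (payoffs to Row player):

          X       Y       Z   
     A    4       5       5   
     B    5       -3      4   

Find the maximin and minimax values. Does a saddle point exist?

Maximin = 4, Minimax = 5, Saddle: False

Work:
Row minimums: [4, -3] → maximin = 4
Column maximums: [5, 5, 5] → minimax = 5
No saddle point (maximin ≠ minimax). Mixed strategy needed.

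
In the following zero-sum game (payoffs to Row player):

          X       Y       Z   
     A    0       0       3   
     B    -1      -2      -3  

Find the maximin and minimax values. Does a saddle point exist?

Maximin = 0, Minimax = 0, Saddle: True

Work:
Row minimums: [0, -3] → maximin = 0
Column maximums: [0, 0, 3] → minimax = 0
Saddle point exists! Game value = 0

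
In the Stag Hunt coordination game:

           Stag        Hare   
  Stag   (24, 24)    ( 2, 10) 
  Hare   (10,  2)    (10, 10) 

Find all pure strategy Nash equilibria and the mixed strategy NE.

Pure NE: (Stag, Stag) and (Hare, Hare); Mixed NE: p = 0.3636, q = 0.3636

Work:
Check pure NE:
(Stag, Stag): (24, 24) - no unilateral deviation beneficial
(Hare, Hare): (10, 10) - no unilateral deviation beneficial
Mixed NE: P1 plays Stag with p = 0.3636, P2 plays Stag with q = 0.3636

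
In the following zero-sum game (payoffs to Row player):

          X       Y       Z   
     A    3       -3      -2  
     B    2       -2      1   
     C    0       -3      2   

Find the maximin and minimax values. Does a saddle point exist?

Maximin = -2, Minimax = -2, Saddle: True

Work:
Row minimums: [-3, -2, -3] → maximin = -2
Column maximums: [3, -2, 2] → minimax = -2
Saddle point exists! Game value = -2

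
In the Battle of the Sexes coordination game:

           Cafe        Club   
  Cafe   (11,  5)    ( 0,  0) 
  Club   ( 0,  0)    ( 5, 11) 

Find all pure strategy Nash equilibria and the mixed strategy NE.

Pure NE: (Cafe, Cafe) and (Club, Club); Mixed NE: p = 0.6875, q = 0.3125

Work:
Check pure NE:
(Cafe, Cafe): (11, 5) - no unilateral deviation beneficial
(Club, Club): (5, 11) - no unilateral deviation beneficial
Mixed NE: P1 plays Cafe with p = 0.6875, P2 plays Cafe with q = 0.3125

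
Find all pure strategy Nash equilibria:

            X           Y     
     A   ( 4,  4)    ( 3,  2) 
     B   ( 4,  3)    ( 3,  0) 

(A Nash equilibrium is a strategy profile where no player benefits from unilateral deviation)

Nash equilibrium: (A, X), (B, X)

Work:
Best responses:
  P1 vs X: payoffs [4, 4] → best response A/B (payoff 4)
  P1 vs Y: payoffs [3, 3] → best response A/B (payoff 3)
  P2 vs A: payoffs [4, 2] → best response X (payoff 4)
  P2 vs B: payoffs [3, 0] → best response X (payoff 3)
Mutual best responses: (A,X), (B,X) → Nash equilibria.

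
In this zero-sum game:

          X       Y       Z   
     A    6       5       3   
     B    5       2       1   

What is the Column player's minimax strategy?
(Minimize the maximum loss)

Column should play Z, value = 3

Work:
Column player minimizes Row's maximum payoff:
Column X: max payoff to Row = 6
Column Y: max payoff to Row = 5
Column Z: max payoff to Row = 3
Minimum is 3, achieved by column Z.
Minimax strategy: Z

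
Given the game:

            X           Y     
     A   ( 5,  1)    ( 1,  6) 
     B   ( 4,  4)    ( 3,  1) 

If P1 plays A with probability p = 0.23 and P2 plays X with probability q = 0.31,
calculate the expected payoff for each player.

E[P1] = 3.0639, E[P2] = 2.5096

Work:
E[P1] = p·q·π₁(A,X) + p·(1-q)·π₁(A,Y) + (1-p)·q·π₁(B,X) + (1-p)·(1-q)·π₁(B,Y)
= 0.23·0.31·5 + 0.23·0.69·1 + 0.77·0.31·4 + 0.77·0.69·3
= 3.0639

E[P2] = 2.5096 (similar calculation)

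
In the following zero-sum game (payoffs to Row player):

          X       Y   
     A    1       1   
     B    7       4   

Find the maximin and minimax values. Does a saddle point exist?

Maximin = 4, Minimax = 4, Saddle: True

Work:
Row minimums: [1, 4] → maximin = 4
Column maximums: [7, 4] → minimax = 4
Saddle point exists! Game value = 4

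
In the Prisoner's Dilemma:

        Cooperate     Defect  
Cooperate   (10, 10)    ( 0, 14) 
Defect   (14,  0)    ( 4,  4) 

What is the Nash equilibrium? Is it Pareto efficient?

(Defect, Defect) is NE; not Pareto efficient

Work:
Defect dominates Cooperate for both players:
If P2 cooperates: Defect (14) > Cooperate (10)
If P2 defects: Defect (4) > Cooperate (0)
NE: (Defect, Defect) with payoff (4, 4)
But (Cooperate, Cooperate) = (10, 10) Pareto dominates (4, 4)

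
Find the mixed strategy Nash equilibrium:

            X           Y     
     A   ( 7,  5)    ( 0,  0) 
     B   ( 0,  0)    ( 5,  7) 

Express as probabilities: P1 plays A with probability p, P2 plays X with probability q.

p = 0.5833, q = 0.4167

Work:
Find probabilities that make opponent indifferent:
P2 chooses q to make P1 indifferent between A and B
P1 chooses p to make P2 indifferent between X and Y
Mixed NE: P1 plays (A: 0.5833, B: 0.4167), P2 plays (X: 0.4167, Y: 0.5833)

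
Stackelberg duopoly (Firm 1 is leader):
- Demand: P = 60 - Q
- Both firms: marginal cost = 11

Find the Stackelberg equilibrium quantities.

q₁* (leader) = 24.5, q₂* (follower) = 12.25

Work:
Follower's reaction: q₂ = (a - c - q₁)/2
Leader substitutes: π₁ = q₁·(a - q₁ - (a-c-q₁)/2 - c)
FOC: q₁* = (60 - 11)/2 = 24.50
Then: q₂* = (60 - 11 - 24.5)/2 = 12.25
Leader has first-mover advantage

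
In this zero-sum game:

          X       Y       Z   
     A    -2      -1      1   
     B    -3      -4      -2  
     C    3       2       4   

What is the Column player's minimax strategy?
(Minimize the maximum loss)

Column should play Y, value = 2

Work:
Column player minimizes Row's maximum payoff:
Column X: max payoff to Row = 3
Column Y: max payoff to Row = 2
Column Z: max payoff to Row = 4
Minimum is 2, achieved by column Y.
Minimax strategy: Y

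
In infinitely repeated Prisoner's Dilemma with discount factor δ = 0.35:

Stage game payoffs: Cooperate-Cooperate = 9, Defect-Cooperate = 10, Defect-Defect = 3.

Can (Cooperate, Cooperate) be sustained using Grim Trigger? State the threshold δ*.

δ* = 0.1429; since δ = 0.35 ≥ 0.1429, cooperation can be sustained

Work:
For Grim Trigger:
Cooperate forever: 9/(1-δ)
Defect then punished: 10 + 3·δ/(1-δ)
Need: 9/(1-δ) ≥ 10 + 3·δ/(1-δ)
Solving: δ ≥ (T-R)/(T-P) = (10-9)/(10-3) = 0.1429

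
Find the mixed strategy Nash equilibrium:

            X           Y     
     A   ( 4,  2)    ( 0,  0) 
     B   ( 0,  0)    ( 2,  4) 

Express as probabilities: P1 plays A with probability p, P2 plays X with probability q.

p = 0.6667, q = 0.3333

Work:
Find probabilities that make opponent indifferent:
P2 chooses q to make P1 indifferent between A and B
P1 chooses p to make P2 indifferent between X and Y
Mixed NE: P1 plays (A: 0.6667, B: 0.3333), P2 plays (X: 0.3333, Y: 0.6667)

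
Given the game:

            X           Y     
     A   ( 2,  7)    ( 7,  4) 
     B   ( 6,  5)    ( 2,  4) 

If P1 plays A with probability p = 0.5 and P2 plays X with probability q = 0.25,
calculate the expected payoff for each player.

E[P1] = 4.375, E[P2] = 4.5

Work:
E[P1] = p·q·π₁(A,X) + p·(1-q)·π₁(A,Y) + (1-p)·q·π₁(B,X) + (1-p)·(1-q)·π₁(B,Y)
= 0.5·0.25·2 + 0.5·0.75·7 + 0.5·0.25·6 + 0.5·0.75·2
= 4.375

E[P2] = 4.5 (similar calculation)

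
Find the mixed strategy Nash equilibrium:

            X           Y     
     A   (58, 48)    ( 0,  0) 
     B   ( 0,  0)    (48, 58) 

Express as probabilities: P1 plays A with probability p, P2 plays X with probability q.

p = 0.5472, q = 0.4528

Work:
Find probabilities that make opponent indifferent:
P2 chooses q to make P1 indifferent between A and B
P1 chooses p to make P2 indifferent between X and Y
Mixed NE: P1 plays (A: 0.5472, B: 0.4528), P2 plays (X: 0.4528, Y: 0.5472)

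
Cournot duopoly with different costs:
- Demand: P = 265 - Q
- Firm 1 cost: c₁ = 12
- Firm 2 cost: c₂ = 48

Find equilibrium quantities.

q₁* = 96.33, q₂* = 60.33

Work:
Reaction: q₁ = (265 - 12 - q₂)/2
Reaction: q₂ = (265 - 48 - q₁)/2
Solve simultaneously:
q₁* = (265 - 2×12 + 48)/3 = 96.33
q₂* = (265 - 2×48 + 12)/3 = 60.33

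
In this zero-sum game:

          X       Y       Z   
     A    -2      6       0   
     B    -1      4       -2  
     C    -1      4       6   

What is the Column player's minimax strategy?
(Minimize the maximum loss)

Column should play X, value = -1

Work:
Column player minimizes Row's maximum payoff:
Column X: max payoff to Row = -1
Column Y: max payoff to Row = 6
Column Z: max payoff to Row = 6
Minimum is -1, achieved by column X.
Minimax strategy: X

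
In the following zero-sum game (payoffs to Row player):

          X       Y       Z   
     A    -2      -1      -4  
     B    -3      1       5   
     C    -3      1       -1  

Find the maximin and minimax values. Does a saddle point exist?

Maximin = -3, Minimax = -2, Saddle: False

Work:
Row minimums: [-4, -3, -3] → maximin = -3
Column maximums: [-2, 1, 5] → minimax = -2
No saddle point (maximin ≠ minimax). Mixed strategy needed.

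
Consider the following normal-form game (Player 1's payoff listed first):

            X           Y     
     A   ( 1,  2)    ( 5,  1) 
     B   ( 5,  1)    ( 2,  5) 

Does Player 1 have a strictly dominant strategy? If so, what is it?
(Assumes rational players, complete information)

No strictly dominant strategy exists for Player 1

Work:
A strategy strictly dominates another if it gives a strictly higher payoff against every opponent action. Compare each pair of P1's strategies column-by-column:
  A vs B: [1 vs 5, 5 vs 2] → A does not strictly dominate B (column X: 1 ≤ 5)
  B vs A: [5 vs 1, 2 vs 5] → B does not strictly dominate A (column Y: 2 ≤ 5)
No single strategy strictly dominates all others → no strictly dominant strategy.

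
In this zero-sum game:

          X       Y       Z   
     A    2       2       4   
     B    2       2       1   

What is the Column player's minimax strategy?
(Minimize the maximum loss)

Column should play X or Y (all achieve the minimum), value = 2

Work:
Column player minimizes Row's maximum payoff:
Column X: max payoff to Row = 2
Column Y: max payoff to Row = 2
Column Z: max payoff to Row = 4
Minimum is 2, achieved by columns X, Y (tied).
Each of X or Y is a minimax strategy.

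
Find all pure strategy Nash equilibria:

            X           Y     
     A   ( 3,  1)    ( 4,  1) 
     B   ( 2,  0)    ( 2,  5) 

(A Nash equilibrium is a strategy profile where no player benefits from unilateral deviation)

Nash equilibrium: (A, X), (A, Y)

Work:
Best responses:
  P1 vs X: payoffs [3, 2] → best response A (payoff 3)
  P1 vs Y: payoffs [4, 2] → best response A (payoff 4)
  P2 vs A: payoffs [1, 1] → best response X/Y (payoff 1)
  P2 vs B: payoffs [0, 5] → best response Y (payoff 5)
Mutual best responses: (A,X), (A,Y) → Nash equilibria.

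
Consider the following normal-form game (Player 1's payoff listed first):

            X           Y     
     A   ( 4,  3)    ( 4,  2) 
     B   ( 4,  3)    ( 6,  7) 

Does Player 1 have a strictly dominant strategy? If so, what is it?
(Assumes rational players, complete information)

No strictly dominant strategy exists for Player 1

Work:
A strategy strictly dominates another if it gives a strictly higher payoff against every opponent action. Compare each pair of P1's strategies column-by-column:
  A vs B: [4 vs 4, 4 vs 6] → A does not strictly dominate B (column X: 4 ≤ 4)
  B vs A: [4 vs 4, 6 vs 4] → B does not strictly dominate A (column X: 4 ≤ 4)
No single strategy strictly dominates all others → no strictly dominant strategy.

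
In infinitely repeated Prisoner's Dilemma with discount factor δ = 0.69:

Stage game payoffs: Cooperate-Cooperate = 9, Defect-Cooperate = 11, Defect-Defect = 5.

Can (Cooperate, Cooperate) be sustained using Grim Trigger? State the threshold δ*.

δ* = 0.3333; since δ = 0.69 ≥ 0.3333, cooperation can be sustained

Work:
For Grim Trigger:
Cooperate forever: 9/(1-δ)
Defect then punished: 11 + 5·δ/(1-δ)
Need: 9/(1-δ) ≥ 11 + 5·δ/(1-δ)
Solving: δ ≥ (T-R)/(T-P) = (11-9)/(11-5) = 0.3333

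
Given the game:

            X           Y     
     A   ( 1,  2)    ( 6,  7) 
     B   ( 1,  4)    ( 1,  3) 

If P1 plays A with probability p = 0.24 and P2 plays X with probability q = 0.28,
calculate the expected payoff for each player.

E[P1] = 1.864, E[P2] = 3.8368

Work:
E[P1] = p·q·π₁(A,X) + p·(1-q)·π₁(A,Y) + (1-p)·q·π₁(B,X) + (1-p)·(1-q)·π₁(B,Y)
= 0.24·0.28·1 + 0.24·0.72·6 + 0.76·0.28·1 + 0.76·0.72·1
= 1.864

E[P2] = 3.8368 (similar calculation)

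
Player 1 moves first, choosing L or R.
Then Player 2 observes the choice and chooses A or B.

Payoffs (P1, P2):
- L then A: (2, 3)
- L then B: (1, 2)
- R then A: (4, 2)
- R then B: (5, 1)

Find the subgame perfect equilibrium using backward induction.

P1 plays R, P2 plays A after L and A after R; Payoff (4, 2)

Work:
Backward induction:
After L: P2 chooses A → P1 gets 2
After R: P2 chooses A → P1 gets 4
P1 chooses R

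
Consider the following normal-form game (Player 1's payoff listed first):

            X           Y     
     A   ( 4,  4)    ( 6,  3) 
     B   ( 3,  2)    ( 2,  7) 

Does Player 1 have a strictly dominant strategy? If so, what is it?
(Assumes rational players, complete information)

Yes, Player 1's strictly dominant strategy is A

Work:
A strategy strictly dominates another if it gives a strictly higher payoff against every opponent action. Compare each pair of P1's strategies column-by-column:
  A vs B: [4 vs 3, 6 vs 2] → A strictly dominates B
  B vs A: [3 vs 4, 2 vs 6] → B does not strictly dominate A (column X: 3 ≤ 4)
A strictly dominates every other strategy → strictly dominant.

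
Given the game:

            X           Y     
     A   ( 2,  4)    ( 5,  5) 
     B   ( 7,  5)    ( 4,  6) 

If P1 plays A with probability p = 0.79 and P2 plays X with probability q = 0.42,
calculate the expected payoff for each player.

E[P1] = 4.0592, E[P2] = 4.79

Work:
E[P1] = p·q·π₁(A,X) + p·(1-q)·π₁(A,Y) + (1-p)·q·π₁(B,X) + (1-p)·(1-q)·π₁(B,Y)
= 0.79·0.42·2 + 0.79·0.58·5 + 0.21·0.42·7 + 0.21·0.58·4
= 4.0592

E[P2] = 4.79 (similar calculation)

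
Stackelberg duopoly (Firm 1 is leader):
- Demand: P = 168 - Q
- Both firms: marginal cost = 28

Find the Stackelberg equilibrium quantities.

q₁* (leader) = 70.0, q₂* (follower) = 35.0

Work:
Follower's reaction: q₂ = (a - c - q₁)/2
Leader substitutes: π₁ = q₁·(a - q₁ - (a-c-q₁)/2 - c)
FOC: q₁* = (168 - 28)/2 = 70.00
Then: q₂* = (168 - 28 - 70.0)/2 = 35.00
Leader has first-mover advantage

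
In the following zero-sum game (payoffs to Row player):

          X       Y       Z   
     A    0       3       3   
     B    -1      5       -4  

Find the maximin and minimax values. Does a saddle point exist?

Maximin = 0, Minimax = 0, Saddle: True

Work:
Row minimums: [0, -4] → maximin = 0
Column maximums: [0, 5, 3] → minimax = 0
Saddle point exists! Game value = 0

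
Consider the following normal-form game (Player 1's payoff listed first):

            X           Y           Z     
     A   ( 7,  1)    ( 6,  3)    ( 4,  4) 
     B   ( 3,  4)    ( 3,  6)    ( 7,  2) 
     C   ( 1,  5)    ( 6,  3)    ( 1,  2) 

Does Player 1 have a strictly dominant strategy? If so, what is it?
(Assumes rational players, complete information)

No strictly dominant strategy exists for Player 1

Work:
A strategy strictly dominates another if it gives a strictly higher payoff against every opponent action. Compare each pair of P1's strategies column-by-column:
  A vs B: [7 vs 3, 6 vs 3, 4 vs 7] → A does not strictly dominate B (column Z: 4 ≤ 7)
  A vs C: [7 vs 1, 6 vs 6, 4 vs 1] → A does not strictly dominate C (column Y: 6 ≤ 6)
  B vs A: [3 vs 7, 3 vs 6, 7 vs 4] → B does not strictly dominate A (column X: 3 ≤ 7)
  B vs C: [3 vs 1, 3 vs 6, 7 vs 1] → B does not strictly dominate C (column Y: 3 ≤ 6)
  C vs A: [1 vs 7, 6 vs 6, 1 vs 4] → C does not strictly dominate A (column X: 1 ≤ 7)
  C vs B: [1 vs 3, 6 vs 3, 1 vs 7] → C does not strictly dominate B (column X: 1 ≤ 3)
No single strategy strictly dominates all others → no strictly dominant strategy.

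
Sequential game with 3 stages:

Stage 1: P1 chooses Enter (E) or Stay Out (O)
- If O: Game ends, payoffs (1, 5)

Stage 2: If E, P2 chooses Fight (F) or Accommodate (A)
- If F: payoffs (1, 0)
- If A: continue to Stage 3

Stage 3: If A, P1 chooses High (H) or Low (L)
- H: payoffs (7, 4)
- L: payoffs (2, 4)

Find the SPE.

SPE: (E, A, H); Outcome (7, 4)

Work:
Stage 3: P1 chooses H (7 vs 2)
Stage 2: P2: F->0, A->4 (anticipating H). Choose A
Stage 1: P1: O->1, E->7 (anticipating A, H). Choose E
SPE path: E -> A -> H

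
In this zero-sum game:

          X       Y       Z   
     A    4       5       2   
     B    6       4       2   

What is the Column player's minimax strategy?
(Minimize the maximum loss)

Column should play Z, value = 2

Work:
Column player minimizes Row's maximum payoff:
Column X: max payoff to Row = 6
Column Y: max payoff to Row = 5
Column Z: max payoff to Row = 2
Minimum is 2, achieved by column Z.
Minimax strategy: Z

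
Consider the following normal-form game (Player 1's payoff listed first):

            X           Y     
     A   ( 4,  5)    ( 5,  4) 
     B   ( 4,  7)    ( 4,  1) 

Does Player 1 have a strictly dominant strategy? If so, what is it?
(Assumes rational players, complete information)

No strictly dominant strategy exists for Player 1

Work:
A strategy strictly dominates another if it gives a strictly higher payoff against every opponent action. Compare each pair of P1's strategies column-by-column:
  A vs B: [4 vs 4, 5 vs 4] → A does not strictly dominate B (column X: 4 ≤ 4)
  B vs A: [4 vs 4, 4 vs 5] → B does not strictly dominate A (column X: 4 ≤ 4)
No single strategy strictly dominates all others → no strictly dominant strategy.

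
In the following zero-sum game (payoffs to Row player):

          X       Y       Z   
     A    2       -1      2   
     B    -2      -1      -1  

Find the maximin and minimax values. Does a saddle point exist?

Maximin = -1, Minimax = -1, Saddle: True

Work:
Row minimums: [-1, -2] → maximin = -1
Column maximums: [2, -1, 2] → minimax = -1
Saddle point exists! Game value = -1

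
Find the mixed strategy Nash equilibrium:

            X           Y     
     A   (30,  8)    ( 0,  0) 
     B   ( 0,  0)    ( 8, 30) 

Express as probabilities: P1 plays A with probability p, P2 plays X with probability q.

p = 0.7895, q = 0.2105

Work:
Find probabilities that make opponent indifferent:
P2 chooses q to make P1 indifferent between A and B
P1 chooses p to make P2 indifferent between X and Y
Mixed NE: P1 plays (A: 0.7895, B: 0.2105), P2 plays (X: 0.2105, Y: 0.7895)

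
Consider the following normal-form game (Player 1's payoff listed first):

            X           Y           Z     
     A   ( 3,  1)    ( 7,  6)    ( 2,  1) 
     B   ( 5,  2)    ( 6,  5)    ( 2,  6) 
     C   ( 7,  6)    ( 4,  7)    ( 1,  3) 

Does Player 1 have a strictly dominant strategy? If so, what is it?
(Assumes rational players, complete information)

No strictly dominant strategy exists for Player 1

Work:
A strategy strictly dominates another if it gives a strictly higher payoff against every opponent action. Compare each pair of P1's strategies column-by-column:
  A vs B: [3 vs 5, 7 vs 6, 2 vs 2] → A does not strictly dominate B (column X: 3 ≤ 5)
  A vs C: [3 vs 7, 7 vs 4, 2 vs 1] → A does not strictly dominate C (column X: 3 ≤ 7)
  B vs A: [5 vs 3, 6 vs 7, 2 vs 2] → B does not strictly dominate A (column Y: 6 ≤ 7)
  B vs C: [5 vs 7, 6 vs 4, 2 vs 1] → B does not strictly dominate C (column X: 5 ≤ 7)
  C vs A: [7 vs 3, 4 vs 7, 1 vs 2] → C does not strictly dominate A (column Y: 4 ≤ 7)
  C vs B: [7 vs 5, 4 vs 6, 1 vs 2] → C does not strictly dominate B (column Y: 4 ≤ 6)
No single strategy strictly dominates all others → no strictly dominant strategy.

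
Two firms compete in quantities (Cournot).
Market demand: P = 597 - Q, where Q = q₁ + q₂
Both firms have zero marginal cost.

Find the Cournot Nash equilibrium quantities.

q₁* = q₂* = 199.0; P* = 199.0

Work:
Profit: π_i = P·q_i = (a - q_i - q_j)·q_i
FOC: ∂π_i/∂q_i = a - 2q_i - q_j = 0
Reaction function: q_i = (597 - q_j)/2
Symmetry: q* = 597/3 = 199.0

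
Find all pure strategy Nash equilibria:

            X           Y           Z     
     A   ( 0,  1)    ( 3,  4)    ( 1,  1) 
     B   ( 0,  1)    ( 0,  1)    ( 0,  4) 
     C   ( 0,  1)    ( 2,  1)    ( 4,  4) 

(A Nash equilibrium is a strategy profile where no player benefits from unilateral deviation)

Nash equilibrium: (A, Y), (C, Z)

Work:
Best responses:
  P1 vs X: payoffs [0, 0, 0] → best response A/B/C (payoff 0)
  P1 vs Y: payoffs [3, 0, 2] → best response A (payoff 3)
  P1 vs Z: payoffs [1, 0, 4] → best response C (payoff 4)
  P2 vs A: payoffs [1, 4, 1] → best response Y (payoff 4)
  P2 vs B: payoffs [1, 1, 4] → best response Z (payoff 4)
  P2 vs C: payoffs [1, 1, 4] → best response Z (payoff 4)
Mutual best responses: (A,Y), (C,Z) → Nash equilibria.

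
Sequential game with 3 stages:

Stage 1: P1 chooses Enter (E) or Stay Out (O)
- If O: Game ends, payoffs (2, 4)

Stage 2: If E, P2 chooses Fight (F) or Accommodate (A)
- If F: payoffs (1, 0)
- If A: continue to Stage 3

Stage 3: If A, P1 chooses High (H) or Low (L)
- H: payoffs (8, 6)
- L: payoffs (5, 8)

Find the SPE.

SPE: (E, A, H); Outcome (8, 6)

Work:
Stage 3: P1 chooses H (8 vs 5)
Stage 2: P2: F->0, A->6 (anticipating H). Choose A
Stage 1: P1: O->2, E->8 (anticipating A, H). Choose E
SPE path: E -> A -> H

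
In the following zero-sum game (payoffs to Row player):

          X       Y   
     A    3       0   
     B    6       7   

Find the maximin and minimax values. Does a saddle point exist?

Maximin = 6, Minimax = 6, Saddle: True

Work:
Row minimums: [0, 6] → maximin = 6
Column maximums: [6, 7] → minimax = 6
Saddle point exists! Game value = 6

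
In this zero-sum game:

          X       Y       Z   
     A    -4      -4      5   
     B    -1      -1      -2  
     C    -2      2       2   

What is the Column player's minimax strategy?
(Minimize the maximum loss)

Column should play X, value = -1

Work:
Column player minimizes Row's maximum payoff:
Column X: max payoff to Row = -1
Column Y: max payoff to Row = 2
Column Z: max payoff to Row = 5
Minimum is -1, achieved by column X.
Minimax strategy: X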